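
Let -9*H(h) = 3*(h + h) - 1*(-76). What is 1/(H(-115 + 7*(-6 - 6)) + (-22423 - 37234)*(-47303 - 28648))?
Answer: 9/40779080381 ≈ 2.2070e-10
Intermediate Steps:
H(h) = -76/9 - 2*h/3 (H(h) = -(3*(h + h) - 1*(-76))/9 = -(3*(2*h) + 76)/9 = -(6*h + 76)/9 = -(76 + 6*h)/9 = -76/9 - 2*h/3)
1/(H(-115 + 7*(-6 - 6)) + (-22423 - 37234)*(-47303 - 28648)) = 1/((-76/9 - 2*(-115 + 7*(-6 - 6))/3) + (-22423 - 37234)*(-47303 - 28648)) = 1/((-76/9 - 2*(-115 + 7*(-12))/3) - 59657*(-75951)) = 1/((-76/9 - 2*(-115 - 84)/3) + 4531008807) = 1/((-76/9 - ⅔*(-199)) + 4531008807) = 1/((-76/9 + 398/3) + 4531008807) = 1/(1118/9 + 4531008807) = 1/(40779080381/9) = 9/40779080381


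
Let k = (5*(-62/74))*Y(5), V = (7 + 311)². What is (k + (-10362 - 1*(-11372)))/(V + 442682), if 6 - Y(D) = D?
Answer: 37215/20120822 ≈ 0.0018496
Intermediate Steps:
Y(D) = 6 - D
V = 101124 (V = 318² = 101124)
k = -155/37 (k = (5*(-62/74))*(6 - 1*5) = (5*(-62*1/74))*(6 - 5) = (5*(-31/37))*1 = -155/37*1 = -155/37 ≈ -4.1892)
(k + (-10362 - 1*(-11372)))/(V + 442682) = (-155/37 + (-10362 - 1*(-11372)))/(101124 + 442682) = (-155/37 + (-10362 + 11372))/543806 = (-155/37 + 1010)*(1/543806) = (37215/37)*(1/543806) = 37215/20120822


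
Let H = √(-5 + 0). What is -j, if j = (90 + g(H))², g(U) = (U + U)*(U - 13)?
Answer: -3020 + 4160*I*√5 ≈ -3020.0 + 9302.0*I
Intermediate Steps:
H = I*√5 (H = √(-5) = I*√5 ≈ 2.2361*I)
g(U) = 2*U*(-13 + U) (g(U) = (2*U)*(-13 + U) = 2*U*(-13 + U))
j = (90 + 2*I*√5*(-13 + I*√5))² (j = (90 + 2*(I*√5)*(-13 + I*√5))² = (90 + 2*I*√5*(-13 + I*√5))² ≈ 3020.0 - 9302.0*I)
-j = -(3020 - 4160*I*√5) = -3020 + 4160*I*√5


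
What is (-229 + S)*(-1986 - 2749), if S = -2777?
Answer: 14233410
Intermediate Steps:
(-229 + S)*(-1986 - 2749) = (-229 - 2777)*(-1986 - 2749) = -3006*(-4735) = 14233410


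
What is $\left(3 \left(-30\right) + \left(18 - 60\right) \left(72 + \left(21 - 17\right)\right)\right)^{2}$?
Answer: $10771524$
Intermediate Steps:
$\left(3 \left(-30\right) + \left(18 - 60\right) \left(72 + \left(21 - 17\right)\right)\right)^{2} = \left(-90 - 42 \left(72 + \left(21 - 17\right)\right)\right)^{2} = \left(-90 - 42 \left(72 + 4\right)\right)^{2} = \left(-90 - 3192\right)^{2} = \left(-3282\right)^{2} = 10771524$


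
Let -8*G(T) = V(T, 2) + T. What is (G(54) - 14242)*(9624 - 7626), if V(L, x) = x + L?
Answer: -56965977/2 ≈ -2.8483e+7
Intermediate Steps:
V(L, x) = L + x
G(T) = -¼ - T/4 (G(T) = -((T + 2) + T)/8 = -((2 + T) + T)/8 = -(2 + 2*T)/8 = -¼ - T/4)
(G(54) - 14242)*(9624 - 7626) = ((-¼ - ¼*54) - 14242)*(9624 - 7626) = ((-¼ - 27/2) - 14242)*1998 = (-55/4 - 14242)*1998 = -57023/4*1998 = -56965977/2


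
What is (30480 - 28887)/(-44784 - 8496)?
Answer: -177/5920 ≈ -0.029899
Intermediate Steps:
(30480 - 28887)/(-44784 - 8496) = 1593/(-53280) = 1593*(-1/53280) = -177/5920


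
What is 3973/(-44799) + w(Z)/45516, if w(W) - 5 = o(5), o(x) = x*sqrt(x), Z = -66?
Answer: -146481/1653748 + 5*sqrt(5)/45516 ≈ -0.088330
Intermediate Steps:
o(x) = x**(3/2)
w(W) = 5 + 5*sqrt(5) (w(W) = 5 + 5**(3/2) = 5 + 5*sqrt(5))
3973/(-44799) + w(Z)/45516 = 3973/(-44799) + (5 + 5*sqrt(5))/45516 = 3973*(-1/44799) + (5 + 5*sqrt(5))*(1/45516) = -29/327 + (5/45516 + 5*sqrt(5)/45516) = -146481/1653748 + 5*sqrt(5)/45516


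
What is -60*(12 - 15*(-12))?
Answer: -11520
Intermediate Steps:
-60*(12 - 15*(-12)) = -60*(12 + 180) = -60*192 = -11520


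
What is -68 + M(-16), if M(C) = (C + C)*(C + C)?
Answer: 956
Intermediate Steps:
M(C) = 4*C² (M(C) = (2*C)*(2*C) = 4*C²)
-68 + M(-16) = -68 + 4*(-16)² = -68 + 4*256 = -68 + 1024 = 956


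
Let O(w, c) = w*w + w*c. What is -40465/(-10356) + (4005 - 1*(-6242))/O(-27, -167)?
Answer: 53012267/9040788 ≈ 5.8637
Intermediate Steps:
O(w, c) = w² + c*w
-40465/(-10356) + (4005 - 1*(-6242))/O(-27, -167) = -40465/(-10356) + (4005 - 1*(-6242))/((-27*(-167 - 27))) = -40465*(-1/10356) + (4005 + 6242)/((-27*(-194))) = 40465/10356 + 10247/5238 = 53012267/9040788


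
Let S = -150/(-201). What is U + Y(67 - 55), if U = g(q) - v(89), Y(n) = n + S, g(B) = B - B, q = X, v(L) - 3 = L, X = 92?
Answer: -5310/67 ≈ -79.254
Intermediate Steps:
v(L) = 3 + L
q = 92
g(B) = 0
S = 50/67 (S = -150*(-1/201) = 50/67 ≈ 0.74627)
Y(n) = 50/67 + n (Y(n) = n + 50/67 = 50/67 + n)
U = -92 (U = 0 - (3 + 89) = 0 - 1*92 = 0 - 92 = -92)
U + Y(67 - 55) = -92 + (50/67 + (67 - 55)) = -92 + (50/67 + 12) = -92 + 854/67 = -5310/67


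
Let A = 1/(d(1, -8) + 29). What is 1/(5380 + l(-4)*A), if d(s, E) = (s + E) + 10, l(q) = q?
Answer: 8/43039 ≈ 0.00018588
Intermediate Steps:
d(s, E) = 10 + E + s (d(s, E) = (E + s) + 10 = 10 + E + s)
A = 1/32 (A = 1/((10 - 8 + 1) + 29) = 1/(3 + 29) = 1/32 ≈ 0.031250)
1/(5380 + l(-4)*A) = 1/(5380 - 4*1/32) = 1/(5380 - 1/8) = 1/(43039/8) = 8/43039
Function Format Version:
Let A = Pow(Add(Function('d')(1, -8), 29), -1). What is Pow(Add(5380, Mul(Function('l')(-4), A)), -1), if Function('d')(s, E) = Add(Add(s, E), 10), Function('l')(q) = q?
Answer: Rational(8, 43039) ≈ 0.00018588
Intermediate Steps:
Function('d')(s, E) = Add(10, E, s) (Function('d')(s, E) = Add(Add(E, s), 10) = Add(10, E, s))
A = Rational(1, 32) (A = Pow(Add(Add(10, -8, 1), 29), -1) = Pow(Add(3, 29), -1) = Pow(32, -1) = Rational(1, 32) ≈ 0.031250)
Pow(Add(5380, Mul(Function('l')(-4), A)), -1) = Pow(Add(5380, Mul(-4, Rational(1, 32))), -1) = Pow(Add(5380, Rational(-1, 8)), -1) = Pow(Rational(43039, 8), -1) = Rational(8, 43039)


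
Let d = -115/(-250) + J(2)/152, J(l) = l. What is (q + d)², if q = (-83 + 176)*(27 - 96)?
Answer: 148630258342801/3610000 ≈ 4.1172e+7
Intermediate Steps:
q = -6417 (q = 93*(-69) = -6417)
d = 899/1900 (d = -115/(-250) + 2/152 = -115*(-1/250) + 2*(1/152) = 23/50 + 1/76 = 899/1900 ≈ 0.47316)
(q + d)² = (-6417 + 899/1900)² = (-12191401/1900)² = 148630258342801/3610000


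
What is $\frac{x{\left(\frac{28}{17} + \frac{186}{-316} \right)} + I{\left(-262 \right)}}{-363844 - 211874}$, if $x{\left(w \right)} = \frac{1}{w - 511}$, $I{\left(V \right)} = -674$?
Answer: $\frac{461591254}{394281335877} \approx 0.0011707$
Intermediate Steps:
$x{\left(w \right)} = \frac{1}{-511 + w}$
$\frac{x{\left(\frac{28}{17} + \frac{186}{-316} \right)} + I{\left(-262 \right)}}{-363844 - 211874} = \frac{\frac{1}{-511 + \left(\frac{28}{17} + \frac{186}{-316}\right)} - 674}{-363844 - 211874} = \frac{\frac{1}{-511 + \left(28 \cdot \frac{1}{17} + 186 \left(- \frac{1}{316}\right)\right)} - 674}{-575718} = \left(\frac{1}{-511 + \left(\frac{28}{17} - \frac{93}{158}\right)} - 674\right) \left(- \frac{1}{575718}\right) = \left(\frac{1}{-511 + \frac{2843}{2686}} - 674\right) \left(- \frac{1}{575718}\right) = \left(\frac{1}{- \frac{1369703}{2686}} - 674\right) \left(- \frac{1}{575718}\right) = \left(- \frac{2686}{1369703} - 674\right) \left(- \frac{1}{575718}\right) = \left(- \frac{923182508}{1369703}\right) \left(- \frac{1}{575718}\right) = \frac{461591254}{394281335877}$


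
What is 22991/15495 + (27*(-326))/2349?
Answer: -339017/149785 ≈ -2.2634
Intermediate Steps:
22991/15495 + (27*(-326))/2349 = 22991*(1/15495) - 8802*1/2349 = 22991/15495 - 326/87 = -339017/149785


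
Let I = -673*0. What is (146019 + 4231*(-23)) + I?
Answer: 48706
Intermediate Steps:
I = 0
(146019 + 4231*(-23)) + I = (146019 + 4231*(-23)) + 0 = (146019 - 97313) + 0 = 48706 + 0 = 48706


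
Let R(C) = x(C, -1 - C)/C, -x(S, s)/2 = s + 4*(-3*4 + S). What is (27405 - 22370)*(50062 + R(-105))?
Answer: 756081782/3 ≈ 2.5203e+8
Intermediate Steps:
x(S, s) = 96 - 8*S - 2*s (x(S, s) = -2*(s + 4*(-3*4 + S)) = -2*(s + 4*(-12 + S)) = -2*(s + (-48 + 4*S)) = -2*(-48 + s + 4*S) = 96 - 8*S - 2*s)
R(C) = (98 - 6*C)/C (R(C) = (96 - 8*C - 2*(-1 - C))/C = (96 - 8*C + (2 + 2*C))/C = (98 - 6*C)/C)
(27405 - 22370)*(50062 + R(-105)) = (27405 - 22370)*(50062 + (-6 + 98/(-105))) = 5035*(50062 + (-6 + 98*(-1/105))) = 5035*(50062 + (-6 - 14/15)) = 5035*(50062 - 104/15) = 5035*(750826/15) = 756081782/3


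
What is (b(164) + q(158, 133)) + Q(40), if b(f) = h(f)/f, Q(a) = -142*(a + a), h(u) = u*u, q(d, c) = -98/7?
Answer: -11210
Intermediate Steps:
q(d, c) = -14 (q(d, c) = -98*⅐ = -14)
h(u) = u²
Q(a) = -284*a
b(f) = f (b(f) = f²/f = f)
(b(164) + q(158, 133)) + Q(40) = (164 - 14) - 284*40 = 150 - 11360 = -11210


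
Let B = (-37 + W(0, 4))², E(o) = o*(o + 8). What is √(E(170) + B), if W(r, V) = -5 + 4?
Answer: 2*√7926 ≈ 178.06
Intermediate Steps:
W(r, V) = -1
E(o) = o*(8 + o)
B = 1444 (B = (-37 - 1)² = (-38)² = 1444)
√(E(170) + B) = √(170*(8 + 170) + 1444) = √(170*178 + 1444) = √(30260 + 1444) = √31704 = 2*√7926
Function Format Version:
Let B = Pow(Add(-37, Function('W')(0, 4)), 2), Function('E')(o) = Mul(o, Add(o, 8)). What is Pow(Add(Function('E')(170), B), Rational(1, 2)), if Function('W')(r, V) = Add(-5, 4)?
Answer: Mul(2, Pow(7926, Rational(1, 2))) ≈ 178.06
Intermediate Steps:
Function('W')(r, V) = -1
Function('E')(o) = Mul(o, Add(8, o))
B = 1444 (B = Pow(Add(-37, -1), 2) = Pow(-38, 2) = 1444)
Pow(Add(Function('E')(170), B), Rational(1, 2)) = Pow(Add(Mul(170, Add(8, 170)), 1444), Rational(1, 2)) = Pow(Add(Mul(170, 178), 1444), Rational(1, 2)) = Pow(Add(30260, 1444), Rational(1, 2)) = Pow(31704, Rational(1, 2)) = Mul(2, Pow(7926, Rational(1, 2)))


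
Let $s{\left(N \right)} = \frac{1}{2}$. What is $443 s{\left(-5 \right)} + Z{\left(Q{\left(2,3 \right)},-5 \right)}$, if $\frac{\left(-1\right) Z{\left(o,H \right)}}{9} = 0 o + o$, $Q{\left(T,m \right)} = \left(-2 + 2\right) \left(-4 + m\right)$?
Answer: $\frac{443}{2} \approx 221.5$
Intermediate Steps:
$Q{\left(T,m \right)} = 0$ ($Q{\left(T,m \right)} = 0 \left(-4 + m\right) = 0$)
$s{\left(N \right)} = \frac{1}{2}$
$Z{\left(o,H \right)} = - 9 o$ ($Z{\left(o,H \right)} = - 9 \left(0 o + o\right) = - 9 \left(0 + o\right) = - 9 o$)
$443 s{\left(-5 \right)} + Z{\left(Q{\left(2,3 \right)},-5 \right)} = 443 \cdot \frac{1}{2} - 0 = \frac{443}{2} + 0 = \frac{443}{2}$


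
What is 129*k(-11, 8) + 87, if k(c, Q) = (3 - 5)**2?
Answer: 603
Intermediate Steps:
k(c, Q) = 4 (k(c, Q) = (-2)**2 = 4)
129*k(-11, 8) + 87 = 129*4 + 87 = 516 + 87 = 603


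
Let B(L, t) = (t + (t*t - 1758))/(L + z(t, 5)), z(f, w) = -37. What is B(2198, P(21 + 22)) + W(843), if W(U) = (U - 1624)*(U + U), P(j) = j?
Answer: -2845531192/2161 ≈ -1.3168e+6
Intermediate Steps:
W(U) = 2*U*(-1624 + U) (W(U) = (-1624 + U)*(2*U) = 2*U*(-1624 + U))
B(L, t) = (-1758 + t + t**2)/(-37 + L) (B(L, t) = (t + (t*t - 1758))/(L - 37) = (t + (t**2 - 1758))/(-37 + L) = (t + (-1758 + t**2))/(-37 + L) = (-1758 + t + t**2)/(-37 + L))
B(2198, P(21 + 22)) + W(843) = (-1758 + (21 + 22) + (21 + 22)**2)/(-37 + 2198) + 2*843*(-1624 + 843) = (-1758 + 43 + 43**2)/2161 + 2*843*(-781) = (-1758 + 43 + 1849)/2161 - 1316766 = (1/2161)*134 - 1316766 = 134/2161 - 1316766 = -2845531192/2161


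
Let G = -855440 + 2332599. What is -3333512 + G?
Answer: -1856353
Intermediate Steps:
G = 1477159
-3333512 + G = -3333512 + 1477159 = -1856353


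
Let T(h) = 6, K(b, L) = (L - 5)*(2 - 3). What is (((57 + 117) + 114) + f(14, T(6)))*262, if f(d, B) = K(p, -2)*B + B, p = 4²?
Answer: 88032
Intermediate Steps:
p = 16
K(b, L) = 5 - L (K(b, L) = (-5 + L)*(-1) = 5 - L)
f(d, B) = 8*B (f(d, B) = (5 - 1*(-2))*B + B = (5 + 2)*B + B = 7*B + B = 8*B)
(((57 + 117) + 114) + f(14, T(6)))*262 = (((57 + 117) + 114) + 8*6)*262 = ((174 + 114) + 48)*262 = (288 + 48)*262 = 336*262 = 88032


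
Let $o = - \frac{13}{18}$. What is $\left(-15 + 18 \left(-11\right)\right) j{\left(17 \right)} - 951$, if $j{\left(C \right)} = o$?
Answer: $- \frac{4783}{6} \approx -797.17$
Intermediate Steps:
$o = - \frac{13}{18}$ ($o = \left(-13\right) \frac{1}{18} = - \frac{13}{18} \approx -0.72222$)
$j{\left(C \right)} = - \frac{13}{18}$
$\left(-15 + 18 \left(-11\right)\right) j{\left(17 \right)} - 951 = \left(-15 + 18 \left(-11\right)\right) \left(- \frac{13}{18}\right) - 951 = \left(-15 - 198\right) \left(- \frac{13}{18}\right) - 951 = \left(-213\right) \left(- \frac{13}{18}\right) - 951 = \frac{923}{6} - 951 = - \frac{4783}{6}$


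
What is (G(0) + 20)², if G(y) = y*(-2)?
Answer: 400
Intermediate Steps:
G(y) = -2*y
(G(0) + 20)² = (-2*0 + 20)² = (0 + 20)² = 20² = 400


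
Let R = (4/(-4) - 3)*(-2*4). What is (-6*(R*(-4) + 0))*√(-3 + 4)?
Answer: 768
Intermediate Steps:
R = 32 (R = (4*(-¼) - 3)*(-8) = (-1 - 3)*(-8) = -4*(-8) = 32)
(-6*(R*(-4) + 0))*√(-3 + 4) = (-6*(32*(-4) + 0))*√(-3 + 4) = (-6*(-128 + 0))*√1 = -6*(-128)*1 = 768*1 = 768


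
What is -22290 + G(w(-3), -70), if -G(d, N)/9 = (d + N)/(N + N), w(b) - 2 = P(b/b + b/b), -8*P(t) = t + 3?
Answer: -24969741/1120 ≈ -22294.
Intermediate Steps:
P(t) = -3/8 - t/8 (P(t) = -(t + 3)/8 = -(3 + t)/8 = -3/8 - t/8)
w(b) = 11/8 (w(b) = 2 + (-3/8 - (b/b + b/b)/8) = 2 + (-3/8 - (1 + 1)/8) = 2 + (-3/8 - 1/8*2) = 2 + (-3/8 - 1/4) = 2 - 5/8 = 11/8)
G(d, N) = -9*(N + d)/(2*N) (G(d, N) = -9*(d + N)/(N + N) = -9*(N + d)/(2*N))
-22290 + G(w(-3), -70) = -22290 + (9/2)*(-1*(-70) - 1*11/8)/(-70) = -22290 + (9/2)*(-1/70)*(70 - 11/8) = -22290 + (9/2)*(-1/70)*(549/8) = -22290 - 4941/1120 = -24969741/1120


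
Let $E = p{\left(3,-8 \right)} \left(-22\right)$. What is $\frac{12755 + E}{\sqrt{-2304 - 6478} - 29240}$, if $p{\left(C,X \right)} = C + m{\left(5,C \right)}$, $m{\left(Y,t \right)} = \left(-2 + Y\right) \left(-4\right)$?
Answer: $- \frac{189372860}{427493191} - \frac{12953 i \sqrt{8782}}{854986382} \approx -0.44298 - 0.0014197 i$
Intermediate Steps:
$m{\left(Y,t \right)} = 8 - 4 Y$
$p{\left(C,X \right)} = -12 + C$ ($p{\left(C,X \right)} = C + \left(8 - 20\right) = C - 12 = -12 + C$)
$E = 198$ ($E = \left(-12 + 3\right) \left(-22\right) = \left(-9\right) \left(-22\right) = 198$)
$\frac{12755 + E}{\sqrt{-2304 - 6478} - 29240} = \frac{12755 + 198}{\sqrt{-2304 - 6478} - 29240} = \frac{12953}{\sqrt{-8782} - 29240} = \frac{12953}{i \sqrt{8782} - 29240} = \frac{12953}{-29240 + i \sqrt{8782}}$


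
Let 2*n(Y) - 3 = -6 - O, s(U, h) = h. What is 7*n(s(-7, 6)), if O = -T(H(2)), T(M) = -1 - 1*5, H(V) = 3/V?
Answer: -63/2 ≈ -31.500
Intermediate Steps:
T(M) = -6 (T(M) = -1 - 5 = -6)
O = 6 (O = -1*(-6) = 6)
n(Y) = -9/2 (n(Y) = 3/2 + (-6 - 1*6)/2 = 3/2 + (-6 - 6)/2 = 3/2 + (1/2)*(-12) = 3/2 - 6 = -9/2)
7*n(s(-7, 6)) = 7*(-9/2) = -63/2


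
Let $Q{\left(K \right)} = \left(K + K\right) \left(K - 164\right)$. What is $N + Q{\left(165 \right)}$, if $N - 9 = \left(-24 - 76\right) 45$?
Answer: $-4161$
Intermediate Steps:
$Q{\left(K \right)} = 2 K \left(-164 + K\right)$
$N = -4491$ ($N = 9 + \left(-24 - 76\right) 45 = 9 - 4500 = -4491$)
$N + Q{\left(165 \right)} = -4491 + 2 \cdot 165 \left(-164 + 165\right) = -4491 + 2 \cdot 165 \cdot 1 = -4491 + 330 = -4161$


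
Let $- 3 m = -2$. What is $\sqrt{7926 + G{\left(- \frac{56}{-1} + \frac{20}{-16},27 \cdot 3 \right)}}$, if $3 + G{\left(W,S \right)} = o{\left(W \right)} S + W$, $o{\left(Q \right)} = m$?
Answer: $\frac{\sqrt{32127}}{2} \approx 89.62$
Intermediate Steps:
$m = \frac{2}{3}$ ($m = \left(- \frac{1}{3}\right) \left(-2\right) = \frac{2}{3} \approx 0.66667$)
$o{\left(Q \right)} = \frac{2}{3}$
$G{\left(W,S \right)} = -3 + W + \frac{2 S}{3}$ ($G{\left(W,S \right)} = -3 + \left(\frac{2 S}{3} + W\right) = -3 + \left(W + \frac{2 S}{3}\right) = -3 + W + \frac{2 S}{3}$)
$\sqrt{7926 + G{\left(- \frac{56}{-1} + \frac{20}{-16},27 \cdot 3 \right)}} = \sqrt{7926 + \left(-3 + \left(- \frac{56}{-1} + \frac{20}{-16}\right) + \frac{2 \cdot 27 \cdot 3}{3}\right)} = \sqrt{7926 + \left(-3 + \left(\left(-56\right) \left(-1\right) + 20 \left(- \frac{1}{16}\right)\right) + \frac{2}{3} \cdot 81\right)} = \sqrt{7926 + \left(-3 + \left(56 - \frac{5}{4}\right) + 54\right)} = \sqrt{7926 + \left(-3 + \frac{219}{4} + 54\right)} = \sqrt{7926 + \frac{423}{4}} = \sqrt{\frac{32127}{4}} = \frac{\sqrt{32127}}{2}$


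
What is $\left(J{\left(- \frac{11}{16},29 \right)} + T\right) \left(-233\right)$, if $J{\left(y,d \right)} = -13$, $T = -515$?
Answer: $123024$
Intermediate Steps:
$\left(J{\left(- \frac{11}{16},29 \right)} + T\right) \left(-233\right) = \left(-13 - 515\right) \left(-233\right) = \left(-528\right) \left(-233\right) = 123024$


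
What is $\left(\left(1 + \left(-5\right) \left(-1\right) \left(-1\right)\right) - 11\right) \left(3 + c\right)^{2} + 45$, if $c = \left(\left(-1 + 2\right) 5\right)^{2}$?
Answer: $-11715$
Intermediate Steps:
$c = 25$ ($c = \left(1 \cdot 5\right)^{2} = 5^{2} = 25$)
$\left(\left(1 + \left(-5\right) \left(-1\right) \left(-1\right)\right) - 11\right) \left(3 + c\right)^{2} + 45 = \left(\left(1 + \left(-5\right) \left(-1\right) \left(-1\right)\right) - 11\right) \left(3 + 25\right)^{2} + 45 = \left(\left(1 + 5 \left(-1\right)\right) + \left(-14 + 3\right)\right) 28^{2} + 45 = \left(\left(1 - 5\right) - 11\right) 784 + 45 = \left(-4 - 11\right) 784 + 45 = \left(-15\right) 784 + 45 = -11760 + 45 = -11715$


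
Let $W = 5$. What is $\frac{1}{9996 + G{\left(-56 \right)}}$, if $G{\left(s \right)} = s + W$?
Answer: $\frac{1}{9945} \approx 0.00010055$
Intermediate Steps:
$G{\left(s \right)} = 5 + s$ ($G{\left(s \right)} = s + 5 = 5 + s$)
$\frac{1}{9996 + G{\left(-56 \right)}} = \frac{1}{9996 + \left(5 - 56\right)} = \frac{1}{9996 - 51} = \frac{1}{9945}$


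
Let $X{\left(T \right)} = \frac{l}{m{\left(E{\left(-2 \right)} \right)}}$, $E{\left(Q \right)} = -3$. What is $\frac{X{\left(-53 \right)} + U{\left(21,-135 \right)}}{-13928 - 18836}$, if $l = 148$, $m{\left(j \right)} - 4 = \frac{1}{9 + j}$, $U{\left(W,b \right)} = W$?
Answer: $- \frac{1413}{819100} \approx -0.0017251$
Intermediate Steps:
$m{\left(j \right)} = 4 + \frac{1}{9 + j}$
$X{\left(T \right)} = \frac{888}{25}$ ($X{\left(T \right)} = \frac{148}{\frac{1}{9 - 3} \left(37 + 4 \left(-3\right)\right)} = \frac{148}{\frac{1}{6} \left(37 - 12\right)} = \frac{148}{\frac{1}{6} \cdot 25} = \frac{148}{\frac{25}{6}} = 148 \cdot \frac{6}{25} = \frac{888}{25}$)
$\frac{X{\left(-53 \right)} + U{\left(21,-135 \right)}}{-13928 - 18836} = \frac{\frac{888}{25} + 21}{-13928 - 18836} = \frac{1413}{25 \left(-32764\right)} = \frac{1413}{25} \left(- \frac{1}{32764}\right) = - \frac{1413}{819100}$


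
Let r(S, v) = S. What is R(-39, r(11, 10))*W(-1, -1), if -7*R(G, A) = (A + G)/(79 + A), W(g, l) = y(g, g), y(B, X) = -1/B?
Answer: 2/45 ≈ 0.044444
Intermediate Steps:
W(g, l) = -1/g
R(G, A) = -(A + G)/(7*(79 + A))
R(-39, r(11, 10))*W(-1, -1) = ((-1*11 - 1*(-39))/(7*(79 + 11)))*(-1/(-1)) = ((1/7)*(-11 + 39)/90)*(-1*(-1)) = ((1/7)*(1/90)*28)*1 = (2/45)*1 = 2/45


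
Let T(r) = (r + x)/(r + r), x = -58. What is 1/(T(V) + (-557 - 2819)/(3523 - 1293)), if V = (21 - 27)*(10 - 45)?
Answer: -23415/26974 ≈ -0.86806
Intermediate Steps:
V = 210 (V = -6*(-35) = 210)
T(r) = (-58 + r)/(2*r) (T(r) = (r - 58)/(r + r) = (-58 + r)/((2*r)) = (-58 + r)*(1/(2*r)) = (-58 + r)/(2*r))
1/(T(V) + (-557 - 2819)/(3523 - 1293)) = 1/((½)*(-58 + 210)/210 + (-557 - 2819)/(3523 - 1293)) = 1/((½)*(1/210)*152 - 3376/2230) = 1/(38/105 - 3376*1/2230) = 1/(38/105 - 1688/1115) = 1/(-26974/23415) = -23415/26974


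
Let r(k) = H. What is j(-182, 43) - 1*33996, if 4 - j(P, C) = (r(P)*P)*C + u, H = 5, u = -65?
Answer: 5203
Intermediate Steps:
r(k) = 5
j(P, C) = 69 - 5*C*P (j(P, C) = 4 - ((5*P)*C - 65) = 4 - (5*C*P - 65) = 4 - (-65 + 5*C*P) = 4 + (65 - 5*C*P) = 69 - 5*C*P)
j(-182, 43) - 1*33996 = (69 - 5*43*(-182)) - 1*33996 = (69 + 39130) - 33996 = 39199 - 33996 = 5203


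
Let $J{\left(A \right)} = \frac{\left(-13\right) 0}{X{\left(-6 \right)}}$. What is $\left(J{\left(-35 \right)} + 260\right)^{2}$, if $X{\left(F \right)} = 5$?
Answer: $67600$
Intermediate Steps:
$J{\left(A \right)} = 0$ ($J{\left(A \right)} = \frac{\left(-13\right) 0}{5} = 0 \cdot \frac{1}{5} = 0$)
$\left(J{\left(-35 \right)} + 260\right)^{2} = \left(0 + 260\right)^{2} = 260^{2} = 67600$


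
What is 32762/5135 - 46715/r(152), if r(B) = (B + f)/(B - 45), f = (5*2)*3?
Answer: -1973950807/71890 ≈ -27458.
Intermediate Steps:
f = 30 (f = 10*3 = 30)
r(B) = (30 + B)/(-45 + B) (r(B) = (B + 30)/(B - 45) = (30 + B)/(-45 + B))
32762/5135 - 46715/r(152) = 32762/5135 - 46715*(-45 + 152)/(30 + 152) = 32762*(1/5135) - 46715/(182/107) = 32762/5135 - 46715/((1/107)*182) = 32762/5135 - 46715/182/107 = 32762/5135 - 46715*107/182 = 32762/5135 - 4998505/182 = -1973950807/71890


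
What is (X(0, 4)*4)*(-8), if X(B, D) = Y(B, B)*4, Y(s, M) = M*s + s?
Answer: 0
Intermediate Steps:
Y(s, M) = s + M*s
X(B, D) = 4*B*(1 + B) (X(B, D) = (B*(1 + B))*4 = 4*B*(1 + B))
(X(0, 4)*4)*(-8) = ((4*0*(1 + 0))*4)*(-8) = ((4*0*1)*4)*(-8) = (0*4)*(-8) = 0*(-8) = 0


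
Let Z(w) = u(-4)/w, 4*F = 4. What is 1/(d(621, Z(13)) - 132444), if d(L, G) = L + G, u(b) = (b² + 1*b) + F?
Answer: -1/131822 ≈ -7.5860e-6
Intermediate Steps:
F = 1 (F = (¼)*4 = 1)
u(b) = 1 + b + b² (u(b) = (b² + 1*b) + 1 = (b² + b) + 1 = (b + b²) + 1 = 1 + b + b²)
Z(w) = 13/w (Z(w) = (1 - 4 + (-4)²)/w = (1 - 4 + 16)/w = 13/w)
d(L, G) = G + L
1/(d(621, Z(13)) - 132444) = 1/((13/13 + 621) - 132444) = 1/((13*(1/13) + 621) - 132444) = 1/((1 + 621) - 132444) = 1/(622 - 132444) = 1/(-131822) = -1/131822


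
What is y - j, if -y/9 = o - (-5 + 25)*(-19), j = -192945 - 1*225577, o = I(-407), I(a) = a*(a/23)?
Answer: 8056505/23 ≈ 3.5028e+5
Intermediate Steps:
I(a) = a²/23 (I(a) = a*(a*(1/23)) = a*(a/23) = a²/23)
o = 165649/23 (o = (1/23)*(-407)² = (1/23)*165649 = 165649/23 ≈ 7202.1)
j = -418522 (j = -192945 - 225577 = -418522)
y = -1569501/23 (y = -9*(165649/23 - (-5 + 25)*(-19)) = -9*(165649/23 - 20*(-19)) = -9*(165649/23 - 1*(-380)) = -9*(165649/23 + 380) = -9*174389/23 = -1569501/23 ≈ -68239.)
y - j = -1569501/23 - 1*(-418522) = -1569501/23 + 418522 = 8056505/23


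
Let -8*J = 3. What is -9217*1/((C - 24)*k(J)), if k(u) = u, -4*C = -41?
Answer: -294944/165 ≈ -1787.5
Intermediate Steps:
C = 41/4 (C = -¼*(-41) = 41/4 ≈ 10.250)
J = -3/8 (J = -⅛*3 = -3/8 ≈ -0.37500)
-9217*1/((C - 24)*k(J)) = -9217*(-8/(3*(41/4 - 24))) = -9217/((-55/4*(-3/8))) = -9217/165/32 = -9217*32/165 = -294944/165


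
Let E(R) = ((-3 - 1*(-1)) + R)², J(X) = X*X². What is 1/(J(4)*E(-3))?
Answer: 1/1600 ≈ 0.00062500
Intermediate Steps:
J(X) = X³
E(R) = (-2 + R)² (E(R) = ((-3 + 1) + R)² = (-2 + R)²)
1/(J(4)*E(-3)) = 1/(4³*(-2 - 3)²) = 1/(64*(-5)²) = 1/(64*25) = 1/1600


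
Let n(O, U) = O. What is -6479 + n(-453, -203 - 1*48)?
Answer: -6932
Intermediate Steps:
-6479 + n(-453, -203 - 1*48) = -6479 - 453 = -6932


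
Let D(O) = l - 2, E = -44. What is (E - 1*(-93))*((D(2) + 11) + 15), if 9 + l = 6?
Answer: 1029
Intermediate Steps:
l = -3 (l = -9 + 6 = -3)
D(O) = -5 (D(O) = -3 - 2 = -5)
(E - 1*(-93))*((D(2) + 11) + 15) = (-44 - 1*(-93))*((-5 + 11) + 15) = (-44 + 93)*(6 + 15) = 49*21 = 1029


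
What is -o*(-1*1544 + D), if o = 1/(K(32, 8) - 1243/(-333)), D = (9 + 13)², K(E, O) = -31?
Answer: -17649/454 ≈ -38.874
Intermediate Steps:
D = 484 (D = 22² = 484)
o = -333/9080 (o = 1/(-31 - 1243/(-333)) = 1/(-31 - 1243*(-1/333)) = 1/(-31 + 1243/333) = 1/(-9080/333) = -333/9080 ≈ -0.036674)
-o*(-1*1544 + D) = -(-333)*(-1*1544 + 484)/9080 = -(-333)*(-1544 + 484)/9080 = -(-333)*(-1060)/9080 = -1*17649/454 = -17649/454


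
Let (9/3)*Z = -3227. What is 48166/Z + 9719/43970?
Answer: -6322213847/141891190 ≈ -44.557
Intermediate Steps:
Z = -3227/3 (Z = (⅓)*(-3227) = -3227/3 ≈ -1075.7)
48166/Z + 9719/43970 = 48166/(-3227/3) + 9719/43970 = 48166*(-3/3227) + 9719*(1/43970) = -144498/3227 + 9719/43970 = -6322213847/141891190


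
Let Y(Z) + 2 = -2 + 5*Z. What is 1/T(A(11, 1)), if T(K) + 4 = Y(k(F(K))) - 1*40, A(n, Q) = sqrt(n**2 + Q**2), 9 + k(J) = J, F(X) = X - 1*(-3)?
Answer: -39/1517 - 5*sqrt(122)/3034 ≈ -0.043911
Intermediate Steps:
F(X) = 3 + X (F(X) = X + 3 = 3 + X)
k(J) = -9 + J
Y(Z) = -4 + 5*Z (Y(Z) = -2 + (-2 + 5*Z) = -4 + 5*Z)
A(n, Q) = sqrt(Q**2 + n**2)
T(K) = -78 + 5*K (T(K) = -4 + ((-4 + 5*(-9 + (3 + K))) - 1*40) = -4 + ((-4 + 5*(-6 + K)) - 40) = -4 + ((-4 + (-30 + 5*K)) - 40) = -4 + ((-34 + 5*K) - 40) = -4 + (-74 + 5*K) = -78 + 5*K)
1/T(A(11, 1)) = 1/(-78 + 5*sqrt(1**2 + 11**2)) = 1/(-78 + 5*sqrt(1 + 121)) = 1/(-78 + 5*sqrt(122))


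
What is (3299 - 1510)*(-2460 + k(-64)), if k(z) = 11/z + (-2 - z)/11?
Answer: -3091379477/704 ≈ -4.3912e+6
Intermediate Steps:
k(z) = -2/11 + 11/z - z/11 (k(z) = 11/z + (-2 - z)*(1/11) = 11/z + (-2/11 - z/11) = -2/11 + 11/z - z/11)
(3299 - 1510)*(-2460 + k(-64)) = (3299 - 1510)*(-2460 + (1/11)*(121 - 1*(-64)*(2 - 64))/(-64)) = 1789*(-2460 + (1/11)*(-1/64)*(121 - 1*(-64)*(-62))) = 1789*(-2460 + (1/11)*(-1/64)*(121 - 3968)) = 1789*(-2460 + (1/11)*(-1/64)*(-3847)) = 1789*(-2460 + 3847/704) = 1789*(-1727993/704) = -3091379477/704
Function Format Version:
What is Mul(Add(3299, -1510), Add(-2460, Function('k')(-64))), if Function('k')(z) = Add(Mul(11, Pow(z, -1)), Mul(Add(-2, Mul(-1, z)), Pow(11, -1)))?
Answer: Rational(-3091379477, 704) ≈ -4.3912e+6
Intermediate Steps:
Function('k')(z) = Add(Rational(-2, 11), Mul(11, Pow(z, -1)), Mul(Rational(-1, 11), z)) (Function('k')(z) = Add(Mul(11, Pow(z, -1)), Mul(Add(-2, Mul(-1, z)), Rational(1, 11))) = Add(Mul(11, Pow(z, -1)), Add(Rational(-2, 11), Mul(Rational(-1, 11), z))) = Add(Rational(-2, 11), Mul(11, Pow(z, -1)), Mul(Rational(-1, 11), z)))
Mul(Add(3299, -1510), Add(-2460, Function('k')(-64))) = Mul(Add(3299, -1510), Add(-2460, Mul(Rational(1, 11), Pow(-64, -1), Add(121, Mul(-1, -64, Add(2, -64)))))) = Mul(1789, Add(-2460, Mul(Rational(1, 11), Rational(-1, 64), Add(121, Mul(-1, -64, -62))))) = Mul(1789, Add(-2460, Mul(Rational(1, 11), Rational(-1, 64), Add(121, -3968)))) = Mul(1789, Add(-2460, Mul(Rational(1, 11), Rational(-1, 64), -3847))) = Mul(1789, Add(-2460, Rational(3847, 704))) = Mul(1789, Rational(-1727993, 704)) = Rational(-3091379477, 704)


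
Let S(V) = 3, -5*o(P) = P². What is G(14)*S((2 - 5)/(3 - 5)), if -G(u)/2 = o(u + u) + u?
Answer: 4284/5 ≈ 856.80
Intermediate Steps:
o(P) = -P²/5
G(u) = -2*u + 8*u²/5 (G(u) = -2*(-(u + u)²/5 + u) = -2*(-4*u²/5 + u) = -2*(u - 4*u²/5) = -2*u + 8*u²/5)
G(14)*S((2 - 5)/(3 - 5)) = ((⅖)*14*(-5 + 4*14))*3 = ((⅖)*14*(-5 + 56))*3 = ((⅖)*14*51)*3 = (1428/5)*3 = 4284/5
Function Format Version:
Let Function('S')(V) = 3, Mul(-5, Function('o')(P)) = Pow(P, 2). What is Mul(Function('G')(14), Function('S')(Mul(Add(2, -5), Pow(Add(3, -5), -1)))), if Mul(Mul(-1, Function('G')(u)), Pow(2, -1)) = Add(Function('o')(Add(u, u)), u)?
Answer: Rational(4284, 5) ≈ 856.80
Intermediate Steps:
Function('o')(P) = Mul(Rational(-1, 5), Pow(P, 2))
Function('G')(u) = Add(Mul(-2, u), Mul(Rational(8, 5), Pow(u, 2))) (Function('G')(u) = Mul(-2, Add(Mul(Rational(-1, 5), Pow(Add(u, u), 2)), u)) = Mul(-2, Add(Mul(Rational(-1, 5), Pow(Mul(2, u), 2)), u)) = Mul(-2, Add(Mul(Rational(-1, 5), Mul(4, Pow(u, 2))), u)) = Mul(-2, Add(Mul(Rational(-4, 5), Pow(u, 2)), u)) = Mul(-2, Add(u, Mul(Rational(-4, 5), Pow(u, 2)))) = Add(Mul(-2, u), Mul(Rational(8, 5), Pow(u, 2))))
Mul(Function('G')(14), Function('S')(Mul(Add(2, -5), Pow(Add(3, -5), -1)))) = Mul(Mul(Rational(2, 5), 14, Add(-5, Mul(4, 14))), 3) = Mul(Mul(Rational(2, 5), 14, Add(-5, 56)), 3) = Mul(Mul(Rational(2, 5), 14, 51), 3) = Mul(Rational(1428, 5), 3) = Rational(4284, 5)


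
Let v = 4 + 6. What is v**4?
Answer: 10000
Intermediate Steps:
v = 10
v**4 = 10**4 = 10000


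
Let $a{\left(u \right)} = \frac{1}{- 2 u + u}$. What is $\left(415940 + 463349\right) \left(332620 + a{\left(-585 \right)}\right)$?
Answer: $\frac{171094428579589}{585} \approx 2.9247 \cdot 10^{11}$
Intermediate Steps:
$a{\left(u \right)} = - \frac{1}{u}$ ($a{\left(u \right)} = \frac{1}{\left(-1\right) u} = - \frac{1}{u}$)
$\left(415940 + 463349\right) \left(332620 + a{\left(-585 \right)}\right) = \left(415940 + 463349\right) \left(332620 - \frac{1}{-585}\right) = 879289 \left(332620 - - \frac{1}{585}\right) = 879289 \left(332620 + \frac{1}{585}\right) = 879289 \cdot \frac{194582701}{585} = \frac{171094428579589}{585}$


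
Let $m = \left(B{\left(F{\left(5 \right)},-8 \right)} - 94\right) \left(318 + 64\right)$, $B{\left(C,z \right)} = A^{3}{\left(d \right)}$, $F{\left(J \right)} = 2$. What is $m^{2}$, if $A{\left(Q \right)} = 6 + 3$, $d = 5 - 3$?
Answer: $58840204900$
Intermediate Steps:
$d = 2$ ($d = 5 - 3 = 2$)
$A{\left(Q \right)} = 9$
$B{\left(C,z \right)} = 729$ ($B{\left(C,z \right)} = 9^{3} = 729$)
$m = 242570$ ($m = \left(729 - 94\right) \left(318 + 64\right) = 635 \cdot 382 = 242570$)
$m^{2} = 242570^{2} = 58840204900$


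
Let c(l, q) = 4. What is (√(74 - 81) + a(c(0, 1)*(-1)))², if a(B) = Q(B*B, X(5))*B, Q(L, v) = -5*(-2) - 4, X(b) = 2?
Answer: (24 - I*√7)² ≈ 569.0 - 127.0*I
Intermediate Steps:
Q(L, v) = 6 (Q(L, v) = 10 - 4 = 6)
a(B) = 6*B
(√(74 - 81) + a(c(0, 1)*(-1)))² = (√(74 - 81) + 6*(4*(-1)))² = (√(-7) + 6*(-4))² = (I*√7 - 24)² = (-24 + I*√7)²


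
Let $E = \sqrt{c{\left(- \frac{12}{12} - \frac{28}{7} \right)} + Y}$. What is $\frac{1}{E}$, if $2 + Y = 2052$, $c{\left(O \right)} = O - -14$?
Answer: $\frac{\sqrt{2059}}{2059} \approx 0.022038$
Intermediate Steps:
$c{\left(O \right)} = 14 + O$ ($c{\left(O \right)} = O + 14 = 14 + O$)
$Y = 2050$ ($Y = -2 + 2052 = 2050$)
$E = \sqrt{2059}$ ($E = \sqrt{\left(14 - \left(1 + 4\right)\right) + 2050} = \sqrt{\left(14 - 5\right) + 2050} = \sqrt{9 + 2050} = \sqrt{2059} \approx 45.376$)
$\frac{1}{E} = \frac{1}{\sqrt{2059}} = \frac{\sqrt{2059}}{2059}$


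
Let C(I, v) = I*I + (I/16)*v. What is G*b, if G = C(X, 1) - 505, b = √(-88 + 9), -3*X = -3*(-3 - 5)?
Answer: -883*I*√79/2 ≈ -3924.1*I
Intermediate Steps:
X = -8 (X = -(-1)*(-3 - 5) = -(-1)*(-8) = -⅓*24 = -8)
b = I*√79 (b = √(-79) = I*√79 ≈ 8.8882*I)
C(I, v) = I² + I*v/16 (C(I, v) = I² + (I*(1/16))*v = I² + (I/16)*v = I² + I*v/16)
G = -883/2 (G = (1/16)*(-8)*(1 + 16*(-8)) - 505 = (1/16)*(-8)*(1 - 128) - 505 = (1/16)*(-8)*(-127) - 505 = 127/2 - 505 = -883/2 ≈ -441.50)
G*b = -883*I*√79/2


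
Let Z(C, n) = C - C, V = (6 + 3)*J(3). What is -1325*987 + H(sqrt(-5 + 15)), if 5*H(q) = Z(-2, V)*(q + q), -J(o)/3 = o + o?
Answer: -1307775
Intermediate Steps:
J(o) = -6*o (J(o) = -3*(o + o) = -6*o)
V = -162 (V = (6 + 3)*(-6*3) = 9*(-18) = -162)
Z(C, n) = 0
H(q) = 0 (H(q) = (0*(q + q))/5 = (0*(2*q))/5 = (1/5)*0 = 0)
-1325*987 + H(sqrt(-5 + 15)) = -1325*987 + 0 = -1307775 + 0 = -1307775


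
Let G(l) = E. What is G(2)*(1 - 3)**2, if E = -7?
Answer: -28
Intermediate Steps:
G(l) = -7
G(2)*(1 - 3)**2 = -7*(1 - 3)**2 = -7*(-2)**2 = -7*4 = -28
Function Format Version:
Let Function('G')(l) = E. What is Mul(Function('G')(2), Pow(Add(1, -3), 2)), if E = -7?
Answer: -28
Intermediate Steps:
Function('G')(l) = -7
Mul(Function('G')(2), Pow(Add(1, -3), 2)) = Mul(-7, Pow(Add(1, -3), 2)) = Mul(-7, Pow(-2, 2)) = Mul(-7, 4) = -28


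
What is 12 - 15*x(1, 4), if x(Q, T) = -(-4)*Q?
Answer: -48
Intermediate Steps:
x(Q, T) = 4*Q
12 - 15*x(1, 4) = 12 - 60 = -48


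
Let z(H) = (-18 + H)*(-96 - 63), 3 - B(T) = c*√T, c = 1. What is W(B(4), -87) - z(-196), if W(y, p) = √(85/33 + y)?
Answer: -34026 + √3894/33 ≈ -34024.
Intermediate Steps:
B(T) = 3 - √T
W(y, p) = √(85/33 + y) (W(y, p) = √(85*(1/33) + y) = √(85/33 + y))
z(H) = 2862 - 159*H (z(H) = (-18 + H)*(-159) = 2862 - 159*H)
W(B(4), -87) - z(-196) = √(2805 + 1089*(3 - √4))/33 - (2862 - 159*(-196)) = √(2805 + 1089*(3 - 1*2))/33 - (2862 + 31164) = √(2805 + 1089*(3 - 2))/33 - 1*34026 = √(2805 + 1089*1)/33 - 34026 = √(2805 + 1089)/33 - 34026 = √3894/33 - 34026 = -34026 + √3894/33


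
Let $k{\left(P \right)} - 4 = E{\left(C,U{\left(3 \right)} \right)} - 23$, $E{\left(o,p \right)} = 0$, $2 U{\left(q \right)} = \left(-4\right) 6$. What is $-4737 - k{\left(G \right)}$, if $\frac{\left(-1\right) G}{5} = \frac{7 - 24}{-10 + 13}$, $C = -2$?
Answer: $-4718$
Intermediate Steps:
$U{\left(q \right)} = -12$ ($U{\left(q \right)} = \frac{\left(-4\right) 6}{2} = \frac{1}{2} \left(-24\right) = -12$)
$G = \frac{85}{3}$ ($G = - 5 \frac{7 - 24}{-10 + 13} = - 5 \left(- \frac{17}{3}\right) = - 5 \left(\left(-17\right) \frac{1}{3}\right) = \left(-5\right) \left(- \frac{17}{3}\right) = \frac{85}{3} \approx 28.333$)
$k{\left(P \right)} = -19$ ($k{\left(P \right)} = 4 + \left(0 - 23\right) = 4 - 23 = -19$)
$-4737 - k{\left(G \right)} = -4737 - -19 = -4737 + 19 = -4718$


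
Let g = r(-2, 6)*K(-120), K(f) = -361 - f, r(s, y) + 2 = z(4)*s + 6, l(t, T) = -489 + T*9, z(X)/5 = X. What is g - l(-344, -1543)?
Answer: 23052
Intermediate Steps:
z(X) = 5*X
l(t, T) = -489 + 9*T
r(s, y) = 4 + 20*s (r(s, y) = -2 + ((5*4)*s + 6) = -2 + (20*s + 6) = -2 + (6 + 20*s) = 4 + 20*s)
g = 8676 (g = (4 + 20*(-2))*(-361 - 1*(-120)) = (4 - 40)*(-361 + 120) = -36*(-241) = 8676)
g - l(-344, -1543) = 8676 - (-489 + 9*(-1543)) = 8676 - (-489 - 13887) = 8676 - 1*(-14376) = 8676 + 14376 = 23052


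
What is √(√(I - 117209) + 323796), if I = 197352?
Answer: √(323796 + 107*√7) ≈ 569.28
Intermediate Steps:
√(√(I - 117209) + 323796) = √(√(197352 - 117209) + 323796) = √(√80143 + 323796) = √(107*√7 + 323796) = √(323796 + 107*√7)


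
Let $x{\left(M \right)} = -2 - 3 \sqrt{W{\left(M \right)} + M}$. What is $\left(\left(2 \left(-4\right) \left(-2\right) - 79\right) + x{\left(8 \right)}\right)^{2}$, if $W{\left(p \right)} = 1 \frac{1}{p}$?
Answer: $\frac{34385}{8} + \frac{195 \sqrt{130}}{2} \approx 5409.8$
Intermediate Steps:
$W{\left(p \right)} = \frac{1}{p}$
$x{\left(M \right)} = -2 - 3 \sqrt{M + \frac{1}{M}}$ ($x{\left(M \right)} = -2 - 3 \sqrt{\frac{1}{M} + M} = -2 - 3 \sqrt{M + \frac{1}{M}}$)
$\left(\left(2 \left(-4\right) \left(-2\right) - 79\right) + x{\left(8 \right)}\right)^{2} = \left(\left(2 \left(-4\right) \left(-2\right) - 79\right) - \left(2 + 3 \sqrt{8 + \frac{1}{8}}\right)\right)^{2} = \left(\left(\left(-8\right) \left(-2\right) - 79\right) - \left(2 + 3 \sqrt{8 + \frac{1}{8}}\right)\right)^{2} = \left(\left(16 - 79\right) - \left(2 + 3 \sqrt{\frac{65}{8}}\right)\right)^{2} = \left(-63 - \left(2 + 3 \frac{\sqrt{130}}{4}\right)\right)^{2} = \left(-63 - \left(2 + \frac{3 \sqrt{130}}{4}\right)\right)^{2} = \left(-65 - \frac{3 \sqrt{130}}{4}\right)^{2}$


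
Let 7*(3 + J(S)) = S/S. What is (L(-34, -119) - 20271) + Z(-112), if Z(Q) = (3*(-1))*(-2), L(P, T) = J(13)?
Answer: -141875/7 ≈ -20268.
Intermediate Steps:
J(S) = -20/7 (J(S) = -3 + (S/S)/7 = -3 + (⅐)*1 = -3 + ⅐ = -20/7)
L(P, T) = -20/7
Z(Q) = 6 (Z(Q) = -3*(-2) = 6)
(L(-34, -119) - 20271) + Z(-112) = (-20/7 - 20271) + 6 = -141917/7 + 6 = -141875/7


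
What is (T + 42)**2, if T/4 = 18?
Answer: 12996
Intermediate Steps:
T = 72 (T = 4*18 = 72)
(T + 42)**2 = (72 + 42)**2 = 114**2 = 12996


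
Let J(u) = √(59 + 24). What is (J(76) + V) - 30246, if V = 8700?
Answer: -21546 + √83 ≈ -21537.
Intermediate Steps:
J(u) = √83
(J(76) + V) - 30246 = (√83 + 8700) - 30246 = (8700 + √83) - 30246 = -21546 + √83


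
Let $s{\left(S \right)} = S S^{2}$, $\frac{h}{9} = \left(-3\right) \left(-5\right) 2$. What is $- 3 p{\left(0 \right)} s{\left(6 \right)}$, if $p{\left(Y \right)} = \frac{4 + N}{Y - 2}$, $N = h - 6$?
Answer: $86832$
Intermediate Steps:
$h = 270$ ($h = 9 \left(-3\right) \left(-5\right) 2 = 9 \cdot 15 \cdot 2 = 9 \cdot 30 = 270$)
$N = 264$ ($N = 270 - 6 = 264$)
$p{\left(Y \right)} = \frac{268}{-2 + Y}$ ($p{\left(Y \right)} = \frac{4 + 264}{Y - 2} = \frac{268}{-2 + Y}$)
$s{\left(S \right)} = S^{3}$
$- 3 p{\left(0 \right)} s{\left(6 \right)} = - 3 \frac{268}{-2 + 0} \cdot 6^{3} = - 3 \frac{268}{-2} \cdot 216 = - 3 \cdot 268 \left(- \frac{1}{2}\right) 216 = \left(-3\right) \left(-134\right) 216 = 402 \cdot 216 = 86832$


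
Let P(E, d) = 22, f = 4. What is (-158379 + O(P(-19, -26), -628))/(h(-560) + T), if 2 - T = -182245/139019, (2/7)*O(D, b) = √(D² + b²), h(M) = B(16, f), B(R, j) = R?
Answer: -22017690201/2684587 + 973133*√98717/2684587 ≈ -8087.6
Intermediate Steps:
h(M) = 16
O(D, b) = 7*√(D² + b²)/2
T = 460283/139019 (T = 2 - (-182245)/139019 = 2 - 1*(-182245/139019) = 2 + 182245/139019 = 460283/139019 ≈ 3.3109)
(-158379 + O(P(-19, -26), -628))/(h(-560) + T) = (-158379 + 7*√(22² + (-628)²)/2)/(16 + 460283/139019) = (-158379 + 7*√(484 + 394384)/2)/(2684587/139019) = (-158379 + 7*√394868/2)*(139019/2684587) = (-158379 + 7*(2*√98717)/2)*(139019/2684587) = (-158379 + 7*√98717)*(139019/2684587) = -22017690201/2684587 + 973133*√98717/2684587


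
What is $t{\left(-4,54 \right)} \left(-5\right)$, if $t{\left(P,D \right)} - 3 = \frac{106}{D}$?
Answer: $- \frac{670}{27} \approx -24.815$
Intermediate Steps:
$t{\left(P,D \right)} = 3 + \frac{106}{D}$
$t{\left(-4,54 \right)} \left(-5\right) = \left(3 + \frac{106}{54}\right) \left(-5\right) = \left(3 + 106 \cdot \frac{1}{54}\right) \left(-5\right) = \left(3 + \frac{53}{27}\right) \left(-5\right) = \frac{134}{27} \left(-5\right) = - \frac{670}{27}$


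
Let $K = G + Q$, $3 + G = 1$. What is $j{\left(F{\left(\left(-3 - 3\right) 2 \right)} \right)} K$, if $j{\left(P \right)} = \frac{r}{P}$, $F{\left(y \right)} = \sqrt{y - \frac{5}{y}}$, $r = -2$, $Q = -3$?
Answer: $- \frac{20 i \sqrt{417}}{139} \approx - 2.9382 i$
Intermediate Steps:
$G = -2$ ($G = -3 + 1 = -2$)
$j{\left(P \right)} = - \frac{2}{P}$
$K = -5$ ($K = -2 - 3 = -5$)
$j{\left(F{\left(\left(-3 - 3\right) 2 \right)} \right)} K = - \frac{2}{\sqrt{\left(-3 - 3\right) 2 - \frac{5}{\left(-3 - 3\right) 2}}} \left(-5\right) = - \frac{2}{\sqrt{\left(-6\right) 2 - \frac{5}{\left(-6\right) 2}}} \left(-5\right) = - \frac{2}{\sqrt{-12 - \frac{5}{-12}}} \left(-5\right) = - \frac{2}{\sqrt{-12 - - \frac{5}{12}}} \left(-5\right) = - \frac{2}{\sqrt{-12 + \frac{5}{12}}} \left(-5\right) = - \frac{2}{\sqrt{- \frac{139}{12}}} \left(-5\right) = - \frac{2}{\frac{1}{6} i \sqrt{417}} \left(-5\right) = - 2 \left(- \frac{2 i \sqrt{417}}{139}\right) \left(-5\right) = \frac{4 i \sqrt{417}}{139} \left(-5\right) = - \frac{20 i \sqrt{417}}{139}$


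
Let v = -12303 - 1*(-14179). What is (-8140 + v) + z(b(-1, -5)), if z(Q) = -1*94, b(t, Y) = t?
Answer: -6358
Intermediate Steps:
z(Q) = -94
v = 1876 (v = -12303 + 14179 = 1876)
(-8140 + v) + z(b(-1, -5)) = (-8140 + 1876) - 94 = -6264 - 94 = -6358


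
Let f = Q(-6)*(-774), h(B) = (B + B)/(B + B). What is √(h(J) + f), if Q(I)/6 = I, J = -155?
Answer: √27865 ≈ 166.93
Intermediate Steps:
Q(I) = 6*I
h(B) = 1 (h(B) = (2*B)/((2*B)) = (2*B)*(1/(2*B)) = 1)
f = 27864 (f = (6*(-6))*(-774) = -36*(-774) = 27864)
√(h(J) + f) = √(1 + 27864) = √27865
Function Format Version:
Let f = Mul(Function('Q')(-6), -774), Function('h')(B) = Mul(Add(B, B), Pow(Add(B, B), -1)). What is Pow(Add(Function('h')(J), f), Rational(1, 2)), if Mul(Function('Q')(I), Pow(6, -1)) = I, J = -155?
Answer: Pow(27865, Rational(1, 2)) ≈ 166.93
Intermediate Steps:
Function('Q')(I) = Mul(6, I)
Function('h')(B) = 1 (Function('h')(B) = Mul(Mul(2, B), Pow(Mul(2, B), -1)) = Mul(Mul(2, B), Mul(Rational(1, 2), Pow(B, -1))) = 1)
f = 27864 (f = Mul(Mul(6, -6), -774) = Mul(-36, -774) = 27864)
Pow(Add(Function('h')(J), f), Rational(1, 2)) = Pow(Add(1, 27864), Rational(1, 2)) = Pow(27865, Rational(1, 2))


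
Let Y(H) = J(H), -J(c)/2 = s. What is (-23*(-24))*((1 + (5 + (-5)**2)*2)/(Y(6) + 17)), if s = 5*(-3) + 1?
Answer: 11224/15 ≈ 748.27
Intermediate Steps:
s = -14 (s = -15 + 1 = -14)
J(c) = 28 (J(c) = -2*(-14) = 28)
Y(H) = 28
(-23*(-24))*((1 + (5 + (-5)**2)*2)/(Y(6) + 17)) = (-23*(-24))*((1 + (5 + (-5)**2)*2)/(28 + 17)) = 552*((1 + (5 + 25)*2)/45) = 552*((1 + 30*2)*(1/45)) = 552*((1 + 60)*(1/45)) = 552*(61*(1/45)) = 552*(61/45) = 11224/15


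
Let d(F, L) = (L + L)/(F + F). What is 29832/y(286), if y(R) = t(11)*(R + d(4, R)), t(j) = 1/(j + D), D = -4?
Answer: 37968/65 ≈ 584.12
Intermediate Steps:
d(F, L) = L/F (d(F, L) = (2*L)/((2*F)) = (2*L)*(1/(2*F)) = L/F)
t(j) = 1/(-4 + j) (t(j) = 1/(j - 4) = 1/(-4 + j))
y(R) = 5*R/28 (y(R) = (R + R/4)/(-4 + 11) = (R + R*(1/4))/7 = (R + R/4)/7 = (5*R/4)/7 = 5*R/28)
29832/y(286) = 29832/(((5/28)*286)) = 29832/(715/14) = 29832*(14/715) = 37968/65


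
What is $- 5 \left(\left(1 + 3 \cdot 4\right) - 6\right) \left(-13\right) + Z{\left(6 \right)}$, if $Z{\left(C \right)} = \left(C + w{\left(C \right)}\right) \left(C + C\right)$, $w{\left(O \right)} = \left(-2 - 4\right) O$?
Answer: $95$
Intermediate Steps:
$w{\left(O \right)} = - 6 O$
$Z{\left(C \right)} = - 10 C^{2}$ ($Z{\left(C \right)} = \left(C - 6 C\right) \left(C + C\right) = - 5 C 2 C = - 10 C^{2}$)
$- 5 \left(\left(1 + 3 \cdot 4\right) - 6\right) \left(-13\right) + Z{\left(6 \right)} = - 5 \left(\left(1 + 3 \cdot 4\right) - 6\right) \left(-13\right) - 10 \cdot 6^{2} = - 5 \left(\left(1 + 12\right) - 6\right) \left(-13\right) - 360 = - 5 \left(13 - 6\right) \left(-13\right) - 360 = \left(-5\right) 7 \left(-13\right) - 360 = \left(-35\right) \left(-13\right) - 360 = 455 - 360 = 95$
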